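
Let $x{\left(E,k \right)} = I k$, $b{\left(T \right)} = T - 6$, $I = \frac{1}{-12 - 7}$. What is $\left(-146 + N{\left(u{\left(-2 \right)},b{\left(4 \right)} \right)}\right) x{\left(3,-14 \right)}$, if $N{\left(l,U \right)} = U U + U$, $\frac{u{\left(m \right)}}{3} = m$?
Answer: $- \frac{2016}{19} \approx -106.11$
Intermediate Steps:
$u{\left(m \right)} = 3 m$
$I = - \frac{1}{19}$ ($I = \frac{1}{-19} = - \frac{1}{19} \approx -0.052632$)
$b{\left(T \right)} = -6 + T$ ($b{\left(T \right)} = T - 6 = -6 + T$)
$N{\left(l,U \right)} = U + U^{2}$ ($N{\left(l,U \right)} = U^{2} + U = U + U^{2}$)
$x{\left(E,k \right)} = - \frac{k}{19}$
$\left(-146 + N{\left(u{\left(-2 \right)},b{\left(4 \right)} \right)}\right) x{\left(3,-14 \right)} = \left(-146 + \left(-6 + 4\right) \left(1 + \left(-6 + 4\right)\right)\right) \left(\left(- \frac{1}{19}\right) \left(-14\right)\right) = \left(-146 - 2 \left(1 - 2\right)\right) \frac{14}{19} = \left(-146 - -2\right) \frac{14}{19} = \left(-146 + 2\right) \frac{14}{19} = \left(-144\right) \frac{14}{19} = - \frac{2016}{19}$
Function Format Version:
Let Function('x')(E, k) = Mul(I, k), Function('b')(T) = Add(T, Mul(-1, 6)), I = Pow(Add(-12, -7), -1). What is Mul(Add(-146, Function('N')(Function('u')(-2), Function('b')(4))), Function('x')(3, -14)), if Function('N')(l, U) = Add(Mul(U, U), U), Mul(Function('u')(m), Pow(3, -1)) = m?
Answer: Rational(-2016, 19) ≈ -106.11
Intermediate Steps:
Function('u')(m) = Mul(3, m)
I = Rational(-1, 19) (I = Pow(-19, -1) = Rational(-1, 19) ≈ -0.052632)
Function('b')(T) = Add(-6, T) (Function('b')(T) = Add(T, -6) = Add(-6, T))
Function('N')(l, U) = Add(U, Pow(U, 2)) (Function('N')(l, U) = Add(Pow(U, 2), U) = Add(U, Pow(U, 2)))
Function('x')(E, k) = Mul(Rational(-1, 19), k)
Mul(Add(-146, Function('N')(Function('u')(-2), Function('b')(4))), Function('x')(3, -14)) = Mul(Add(-146, Mul(Add(-6, 4), Add(1, Add(-6, 4)))), Mul(Rational(-1, 19), -14)) = Mul(Add(-146, Mul(-2, Add(1, -2))), Rational(14, 19)) = Mul(Add(-146, Mul(-2, -1)), Rational(14, 19)) = Mul(Add(-146, 2), Rational(14, 19)) = Mul(-144, Rational(14, 19)) = Rational(-2016, 19)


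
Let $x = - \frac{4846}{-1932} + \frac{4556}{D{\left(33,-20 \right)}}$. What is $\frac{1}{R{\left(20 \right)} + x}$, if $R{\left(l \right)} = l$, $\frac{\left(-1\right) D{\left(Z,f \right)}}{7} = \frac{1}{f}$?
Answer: $\frac{966}{12596303} \approx 7.6689 \cdot 10^{-5}$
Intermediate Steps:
$D{\left(Z,f \right)} = - \frac{7}{f}$
$x = \frac{12576983}{966}$ ($x = - \frac{4846}{-1932} + \frac{4556}{\left(-7\right) \frac{1}{-20}} = \left(-4846\right) \left(- \frac{1}{1932}\right) + \frac{4556}{\left(-7\right) \left(- \frac{1}{20}\right)} = \frac{2423}{966} + \frac{4556}{\frac{7}{20}} = \frac{2423}{966} + 4556 \cdot \frac{20}{7} = \frac{2423}{966} + \frac{91120}{7} = \frac{12576983}{966} \approx 13020.0$)
$\frac{1}{R{\left(20 \right)} + x} = \frac{1}{20 + \frac{12576983}{966}} = \frac{1}{\frac{12596303}{966}} = \frac{966}{12596303}$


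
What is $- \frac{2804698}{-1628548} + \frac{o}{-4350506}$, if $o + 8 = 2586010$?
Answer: $\frac{1997606773023}{1771251961322} \approx 1.1278$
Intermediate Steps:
$o = 2586002$ ($o = -8 + 2586010 = 2586002$)
$- \frac{2804698}{-1628548} + \frac{o}{-4350506} = - \frac{2804698}{-1628548} + \frac{2586002}{-4350506} = \left(-2804698\right) \left(- \frac{1}{1628548}\right) + 2586002 \left(- \frac{1}{4350506}\right) = \frac{1402349}{814274} - \frac{1293001}{2175253} = \frac{1997606773023}{1771251961322}$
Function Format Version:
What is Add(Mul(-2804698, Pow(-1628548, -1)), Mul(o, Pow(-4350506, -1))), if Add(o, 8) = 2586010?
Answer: Rational(1997606773023, 1771251961322) ≈ 1.1278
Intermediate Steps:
o = 2586002 (o = Add(-8, 2586010) = 2586002)
Add(Mul(-2804698, Pow(-1628548, -1)), Mul(o, Pow(-4350506, -1))) = Add(Mul(-2804698, Pow(-1628548, -1)), Mul(2586002, Pow(-4350506, -1))) = Add(Mul(-2804698, Rational(-1, 1628548)), Mul(2586002, Rational(-1, 4350506))) = Add(Rational(1402349, 814274), Rational(-1293001, 2175253)) = Rational(1997606773023, 1771251961322)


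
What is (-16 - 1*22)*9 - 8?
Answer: -350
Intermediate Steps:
(-16 - 1*22)*9 - 8 = (-16 - 22)*9 - 8 = -38*9 - 8 = -342 - 8 = -350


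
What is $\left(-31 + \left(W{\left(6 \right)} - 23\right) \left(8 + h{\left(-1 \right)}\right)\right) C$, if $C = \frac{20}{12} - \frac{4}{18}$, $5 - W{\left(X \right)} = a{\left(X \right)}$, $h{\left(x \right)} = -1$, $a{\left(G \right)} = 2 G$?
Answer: $- \frac{3133}{9} \approx -348.11$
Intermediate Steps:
$W{\left(X \right)} = 5 - 2 X$
$C = \frac{13}{9}$ ($C = 20 \cdot \frac{1}{12} - \frac{2}{9} = \frac{5}{3} - \frac{2}{9} = \frac{13}{9} \approx 1.4444$)
$\left(-31 + \left(W{\left(6 \right)} - 23\right) \left(8 + h{\left(-1 \right)}\right)\right) C = \left(-31 + \left(\left(5 - 12\right) - 23\right) \left(8 - 1\right)\right) \frac{13}{9} = \left(-31 + \left(\left(5 - 12\right) - 23\right) 7\right) \frac{13}{9} = \left(-31 + \left(-7 - 23\right) 7\right) \frac{13}{9} = \left(-31 - 210\right) \frac{13}{9} = \left(-241\right) \frac{13}{9} = - \frac{3133}{9}$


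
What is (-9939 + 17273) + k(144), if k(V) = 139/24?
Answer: 176155/24 ≈ 7339.8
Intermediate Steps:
k(V) = 139/24 (k(V) = 139*(1/24) = 139/24)
(-9939 + 17273) + k(144) = (-9939 + 17273) + 139/24 = 7334 + 139/24 = 176155/24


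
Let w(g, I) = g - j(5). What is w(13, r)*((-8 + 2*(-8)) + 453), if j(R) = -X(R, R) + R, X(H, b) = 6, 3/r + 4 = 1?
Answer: 6006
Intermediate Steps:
r = -1 (r = 3/(-4 + 1) = 3/(-3) = 3*(-⅓) = -1)
j(R) = -6 + R (j(R) = -1*6 + R = -6 + R)
w(g, I) = 1 + g (w(g, I) = g - (-6 + 5) = g - 1*(-1) = g + 1 = 1 + g)
w(13, r)*((-8 + 2*(-8)) + 453) = (1 + 13)*((-8 + 2*(-8)) + 453) = 14*((-8 - 16) + 453) = 14*(-24 + 453) = 14*429 = 6006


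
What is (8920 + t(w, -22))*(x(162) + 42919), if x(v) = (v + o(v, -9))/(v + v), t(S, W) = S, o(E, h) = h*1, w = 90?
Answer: 6960680005/18 ≈ 3.8670e+8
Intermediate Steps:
o(E, h) = h
x(v) = (-9 + v)/(2*v) (x(v) = (v - 9)/(v + v) = (-9 + v)/((2*v)) = (-9 + v)*(1/(2*v)) = (-9 + v)/(2*v))
(8920 + t(w, -22))*(x(162) + 42919) = (8920 + 90)*((½)*(-9 + 162)/162 + 42919) = 9010*((½)*(1/162)*153 + 42919) = 9010*(17/36 + 42919) = 9010*(1545101/36) = 6960680005/18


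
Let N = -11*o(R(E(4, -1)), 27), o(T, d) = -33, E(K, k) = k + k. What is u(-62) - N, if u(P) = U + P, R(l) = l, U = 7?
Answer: -418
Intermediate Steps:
E(K, k) = 2*k
u(P) = 7 + P
N = 363 (N = -11*(-33) = 363)
u(-62) - N = (7 - 62) - 1*363 = -55 - 363 = -418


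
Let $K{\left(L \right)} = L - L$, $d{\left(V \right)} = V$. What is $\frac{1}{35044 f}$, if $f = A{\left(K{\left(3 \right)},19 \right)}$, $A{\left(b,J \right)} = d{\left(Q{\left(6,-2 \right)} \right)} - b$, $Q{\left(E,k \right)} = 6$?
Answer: $\frac{1}{210264} \approx 4.7559 \cdot 10^{-6}$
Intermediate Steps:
$K{\left(L \right)} = 0$
$A{\left(b,J \right)} = 6 - b$
$f = 6$ ($f = 6 - 0 = 6 + 0 = 6$)
$\frac{1}{35044 f} = \frac{1}{35044 \cdot 6} = \frac{1}{35044} \cdot \frac{1}{6} = \frac{1}{210264}$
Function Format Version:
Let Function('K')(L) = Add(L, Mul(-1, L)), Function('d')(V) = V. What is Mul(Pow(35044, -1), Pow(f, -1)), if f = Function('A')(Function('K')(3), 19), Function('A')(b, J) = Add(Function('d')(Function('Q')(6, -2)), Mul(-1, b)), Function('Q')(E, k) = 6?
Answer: Rational(1, 210264) ≈ 4.7559e-6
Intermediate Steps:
Function('K')(L) = 0
Function('A')(b, J) = Add(6, Mul(-1, b))
f = 6 (f = Add(6, Mul(-1, 0)) = Add(6, 0) = 6)
Mul(Pow(35044, -1), Pow(f, -1)) = Mul(Pow(35044, -1), Pow(6, -1)) = Mul(Rational(1, 35044), Rational(1, 6)) = Rational(1, 210264)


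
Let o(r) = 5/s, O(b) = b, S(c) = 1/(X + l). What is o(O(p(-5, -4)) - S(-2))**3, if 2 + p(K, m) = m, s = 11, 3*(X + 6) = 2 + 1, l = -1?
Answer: 125/1331 ≈ 0.093914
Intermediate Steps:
X = -5 (X = -6 + (2 + 1)/3 = -6 + (1/3)*3 = -6 + 1 = -5)
S(c) = -1/6 (S(c) = 1/(-5 - 1) = 1/(-6) = -1/6)
p(K, m) = -2 + m
o(r) = 5/11
o(O(p(-5, -4)) - S(-2))**3 = (5/11)**3 = 125/1331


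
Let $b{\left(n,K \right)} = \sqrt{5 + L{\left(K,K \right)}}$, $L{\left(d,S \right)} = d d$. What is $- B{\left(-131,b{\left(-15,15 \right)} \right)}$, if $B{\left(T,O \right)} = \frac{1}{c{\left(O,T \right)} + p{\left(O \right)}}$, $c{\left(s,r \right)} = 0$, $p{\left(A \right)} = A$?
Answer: $- \frac{\sqrt{230}}{230} \approx -0.065938$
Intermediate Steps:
$L{\left(d,S \right)} = d^{2}$
$b{\left(n,K \right)} = \sqrt{5 + K^{2}}$
$B{\left(T,O \right)} = \frac{1}{O}$ ($B{\left(T,O \right)} = \frac{1}{0 + O} = \frac{1}{O}$)
$- B{\left(-131,b{\left(-15,15 \right)} \right)} = - \frac{1}{\sqrt{5 + 15^{2}}} = - \frac{1}{\sqrt{5 + 225}} = - \frac{1}{\sqrt{230}} = - \frac{\sqrt{230}}{230}$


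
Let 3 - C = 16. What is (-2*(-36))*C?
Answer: -936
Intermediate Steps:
C = -13 (C = 3 - 1*16 = 3 - 16 = -13)
(-2*(-36))*C = -2*(-36)*(-13) = 72*(-13) = -936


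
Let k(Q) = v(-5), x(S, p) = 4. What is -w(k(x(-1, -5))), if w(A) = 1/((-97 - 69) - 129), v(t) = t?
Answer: 1/295 ≈ 0.0033898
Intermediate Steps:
k(Q) = -5
w(A) = -1/295 (w(A) = 1/(-166 - 129) = 1/(-295) = -1/295)
-w(k(x(-1, -5))) = -1*(-1/295) = 1/295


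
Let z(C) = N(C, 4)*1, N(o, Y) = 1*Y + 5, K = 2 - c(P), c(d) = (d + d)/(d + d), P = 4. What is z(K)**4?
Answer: 6561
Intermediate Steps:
c(d) = 1 (c(d) = (2*d)/((2*d)) = (2*d)*(1/(2*d)) = 1)
K = 1 (K = 2 - 1*1 = 2 - 1 = 1)
N(o, Y) = 5 + Y (N(o, Y) = Y + 5 = 5 + Y)
z(C) = 9 (z(C) = (5 + 4)*1 = 9*1 = 9)
z(K)**4 = 9**4 = 6561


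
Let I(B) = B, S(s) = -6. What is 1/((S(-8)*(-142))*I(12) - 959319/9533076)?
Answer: 3177692/32488403235 ≈ 9.7810e-5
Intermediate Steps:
1/((S(-8)*(-142))*I(12) - 959319/9533076) = 1/(-6*(-142)*12 - 959319/9533076) = 1/(852*12 - 959319*1/9533076) = 1/(10224 - 319773/3177692) = 1/(32488403235/3177692) = 3177692/32488403235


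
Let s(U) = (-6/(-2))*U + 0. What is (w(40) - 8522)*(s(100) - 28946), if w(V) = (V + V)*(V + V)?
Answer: 60786812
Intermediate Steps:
s(U) = 3*U (s(U) = (-6*(-½))*U + 0 = 3*U + 0 = 3*U)
w(V) = 4*V² (w(V) = (2*V)*(2*V) = 4*V²)
(w(40) - 8522)*(s(100) - 28946) = (4*40² - 8522)*(3*100 - 28946) = (4*1600 - 8522)*(300 - 28946) = (6400 - 8522)*(-28646) = -2122*(-28646) = 60786812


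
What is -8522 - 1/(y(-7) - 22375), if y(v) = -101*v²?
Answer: -232855127/27324 ≈ -8522.0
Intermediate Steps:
-8522 - 1/(y(-7) - 22375) = -8522 - 1/(-101*(-7)² - 22375) = -8522 - 1/(-101*49 - 22375) = -8522 - 1/(-4949 - 22375) = -8522 - 1/(-27324) = -8522 - 1*(-1/27324) = -8522 + 1/27324 = -232855127/27324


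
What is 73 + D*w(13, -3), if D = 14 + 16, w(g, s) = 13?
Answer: 463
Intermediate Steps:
D = 30
73 + D*w(13, -3) = 73 + 30*13 = 73 + 390 = 463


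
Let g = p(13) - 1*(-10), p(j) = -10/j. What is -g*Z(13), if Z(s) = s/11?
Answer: -120/11 ≈ -10.909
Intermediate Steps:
Z(s) = s/11 (Z(s) = s*(1/11) = s/11)
g = 120/13 (g = -10/13 - 1*(-10) = -10*1/13 + 10 = -10/13 + 10 = 120/13 ≈ 9.2308)
-g*Z(13) = -120*(1/11)*13/13 = -120*13/(13*11) = -1*120/11 = -120/11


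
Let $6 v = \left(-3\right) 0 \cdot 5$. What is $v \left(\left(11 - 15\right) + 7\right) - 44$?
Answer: $-44$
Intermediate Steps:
$v = 0$ ($v = \frac{\left(-3\right) 0 \cdot 5}{6} = \frac{0 \cdot 5}{6} = \frac{1}{6} \cdot 0 = 0$)
$v \left(\left(11 - 15\right) + 7\right) - 44 = 0 \left(\left(11 - 15\right) + 7\right) - 44 = 0 \left(-4 + 7\right) - 44 = 0 \cdot 3 - 44 = 0 - 44 = -44$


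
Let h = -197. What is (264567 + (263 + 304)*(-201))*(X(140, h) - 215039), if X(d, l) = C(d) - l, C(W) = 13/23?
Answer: -744167761800/23 ≈ -3.2355e+10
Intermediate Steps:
C(W) = 13/23 (C(W) = 13*(1/23) = 13/23)
X(d, l) = 13/23 - l
(264567 + (263 + 304)*(-201))*(X(140, h) - 215039) = (264567 + (263 + 304)*(-201))*((13/23 - 1*(-197)) - 215039) = (264567 + 567*(-201))*((13/23 + 197) - 215039) = (264567 - 113967)*(4544/23 - 215039) = 150600*(-4941353/23) = -744167761800/23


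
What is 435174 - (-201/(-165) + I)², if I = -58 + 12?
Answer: 1310334981/3025 ≈ 4.3317e+5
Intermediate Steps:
I = -46
435174 - (-201/(-165) + I)² = 435174 - (-201/(-165) - 46)² = 435174 - (-201*(-1/165) - 46)² = 435174 - (67/55 - 46)² = 435174 - (-2463/55)² = 435174 - 1*6066369/3025 = 435174 - 6066369/3025 = 1310334981/3025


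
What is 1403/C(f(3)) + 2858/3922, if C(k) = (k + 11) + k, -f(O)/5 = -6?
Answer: 2852742/139231 ≈ 20.489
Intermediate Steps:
f(O) = 30 (f(O) = -5*(-6) = 30)
C(k) = 11 + 2*k (C(k) = (11 + k) + k = 11 + 2*k)
1403/C(f(3)) + 2858/3922 = 1403/(11 + 2*30) + 2858/3922 = 1403/(11 + 60) + 2858*(1/3922) = 1403/71 + 1429/1961 = 2852742/139231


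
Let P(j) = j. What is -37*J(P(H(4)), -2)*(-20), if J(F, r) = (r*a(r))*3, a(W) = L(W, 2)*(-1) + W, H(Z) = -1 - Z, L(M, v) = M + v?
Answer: 8880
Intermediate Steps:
a(W) = -2 (a(W) = (W + 2)*(-1) + W = (2 + W)*(-1) + W = (-2 - W) + W = -2)
J(F, r) = -6*r (J(F, r) = (r*(-2))*3 = -2*r*3 = -6*r)
-37*J(P(H(4)), -2)*(-20) = -(-222)*(-2)*(-20) = -37*12*(-20) = -444*(-20) = 8880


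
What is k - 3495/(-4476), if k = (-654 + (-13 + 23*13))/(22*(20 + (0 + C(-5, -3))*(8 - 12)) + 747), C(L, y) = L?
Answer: 1346399/2427484 ≈ 0.55465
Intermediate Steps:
k = -368/1627 (k = (-654 + (-13 + 23*13))/(22*(20 + (0 - 5)*(8 - 12)) + 747) = (-654 + (-13 + 299))/(22*(20 - 5*(-4)) + 747) = (-654 + 286)/(22*(20 + 20) + 747) = -368/(22*40 + 747) = -368/(880 + 747) = -368/1627 ≈ -0.22618)
k - 3495/(-4476) = -368/1627 - 3495/(-4476) = -368/1627 - 3495*(-1)/4476 = -368/1627 - 1*(-1165/1492) = -368/1627 + 1165/1492 = 1346399/2427484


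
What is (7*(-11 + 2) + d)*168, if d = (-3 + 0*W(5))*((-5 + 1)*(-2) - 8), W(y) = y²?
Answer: -10584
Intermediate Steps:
d = 0 (d = (-3 + 0*5²)*((-5 + 1)*(-2) - 8) = (-3 + 0*25)*(-4*(-2) - 8) = (-3 + 0)*(8 - 8) = -3*0 = 0)
(7*(-11 + 2) + d)*168 = (7*(-11 + 2) + 0)*168 = (7*(-9) + 0)*168 = (-63 + 0)*168 = -63*168 = -10584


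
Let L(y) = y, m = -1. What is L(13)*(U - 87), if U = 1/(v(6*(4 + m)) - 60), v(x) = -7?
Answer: -75790/67 ≈ -1131.2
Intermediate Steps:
U = -1/67 (U = 1/(-7 - 60) = 1/(-67) = -1/67 ≈ -0.014925)
L(13)*(U - 87) = 13*(-1/67 - 87) = 13*(-5830/67) = -75790/67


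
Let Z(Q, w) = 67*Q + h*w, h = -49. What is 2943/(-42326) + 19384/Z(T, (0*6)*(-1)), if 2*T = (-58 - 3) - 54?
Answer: -1663570183/326121830 ≈ -5.1011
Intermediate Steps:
T = -115/2 (T = ((-58 - 3) - 54)/2 = (-61 - 54)/2 = (1/2)*(-115) = -115/2 ≈ -57.500)
Z(Q, w) = -49*w + 67*Q (Z(Q, w) = 67*Q - 49*w = -49*w + 67*Q)
2943/(-42326) + 19384/Z(T, (0*6)*(-1)) = 2943/(-42326) + 19384/(-49*0*6*(-1) + 67*(-115/2)) = 2943*(-1/42326) + 19384/(-0*(-1) - 7705/2) = -2943/42326 + 19384/(-49*0 - 7705/2) = -2943/42326 + 19384/(0 - 7705/2) = -2943/42326 + 19384/(-7705/2) = -2943/42326 + 19384*(-2/7705) = -2943/42326 - 38768/7705 = -1663570183/326121830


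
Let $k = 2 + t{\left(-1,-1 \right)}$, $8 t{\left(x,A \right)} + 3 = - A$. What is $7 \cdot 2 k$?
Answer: $\frac{49}{2} \approx 24.5$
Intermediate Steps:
$t{\left(x,A \right)} = - \frac{3}{8} - \frac{A}{8}$ ($t{\left(x,A \right)} = - \frac{3}{8} + \frac{\left(-1\right) A}{8} = - \frac{3}{8} - \frac{A}{8}$)
$k = \frac{7}{4}$ ($k = 2 - \frac{1}{4} = \frac{7}{4} \approx 1.75$)
$7 \cdot 2 k = 7 \cdot 2 \cdot \frac{7}{4} = 14 \cdot \frac{7}{4} = \frac{49}{2}$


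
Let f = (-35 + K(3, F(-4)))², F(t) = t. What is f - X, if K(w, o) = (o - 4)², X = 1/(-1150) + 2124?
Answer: -1475449/1150 ≈ -1283.0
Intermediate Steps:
X = 2442599/1150 (X = -1/1150 + 2124 = 2442599/1150 ≈ 2124.0)
K(w, o) = (-4 + o)²
f = 841 (f = (-35 + (-4 - 4)²)² = (-35 + (-8)²)² = (-35 + 64)² = 29² = 841)
f - X = 841 - 1*2442599/1150 = 841 - 2442599/1150 = -1475449/1150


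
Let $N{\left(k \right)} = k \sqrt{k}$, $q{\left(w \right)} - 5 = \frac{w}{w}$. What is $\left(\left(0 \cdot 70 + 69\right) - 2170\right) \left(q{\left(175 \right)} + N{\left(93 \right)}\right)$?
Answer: $-12606 - 195393 \sqrt{93} \approx -1.8969 \cdot 10^{6}$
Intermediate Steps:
$q{\left(w \right)} = 6$ ($q{\left(w \right)} = 5 + \frac{w}{w} = 5 + 1 = 6$)
$N{\left(k \right)} = k^{\frac{3}{2}}$
$\left(\left(0 \cdot 70 + 69\right) - 2170\right) \left(q{\left(175 \right)} + N{\left(93 \right)}\right) = \left(\left(0 \cdot 70 + 69\right) - 2170\right) \left(6 + 93^{\frac{3}{2}}\right) = \left(\left(0 + 69\right) - 2170\right) \left(6 + 93 \sqrt{93}\right) = \left(69 - 2170\right) \left(6 + 93 \sqrt{93}\right) = - 2101 \left(6 + 93 \sqrt{93}\right) = -12606 - 195393 \sqrt{93}$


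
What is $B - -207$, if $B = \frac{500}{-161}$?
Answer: $\frac{32827}{161} \approx 203.89$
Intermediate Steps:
$B = - \frac{500}{161}$ ($B = 500 \left(- \frac{1}{161}\right) = - \frac{500}{161} \approx -3.1056$)
$B - -207 = - \frac{500}{161} - -207 = - \frac{500}{161} + 207 = \frac{32827}{161}$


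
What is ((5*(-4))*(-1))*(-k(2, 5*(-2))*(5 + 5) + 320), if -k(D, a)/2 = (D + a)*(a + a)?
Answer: 70400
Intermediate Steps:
k(D, a) = -4*a*(D + a) (k(D, a) = -2*(D + a)*(a + a) = -2*(D + a)*2*a = -4*a*(D + a))
((5*(-4))*(-1))*(-k(2, 5*(-2))*(5 + 5) + 320) = ((5*(-4))*(-1))*(-(-4*5*(-2)*(2 + 5*(-2)))*(5 + 5) + 320) = (-20*(-1))*(-(-4*(-10)*(2 - 10))*10 + 320) = 20*(-(-4*(-10)*(-8))*10 + 320) = 20*(-(-320)*10 + 320) = 20*(-1*(-3200) + 320) = 20*(3200 + 320) = 20*3520 = 70400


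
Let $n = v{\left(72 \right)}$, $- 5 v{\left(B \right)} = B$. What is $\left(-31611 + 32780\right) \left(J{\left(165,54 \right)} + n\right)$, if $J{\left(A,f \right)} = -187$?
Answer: $- \frac{1177183}{5} \approx -2.3544 \cdot 10^{5}$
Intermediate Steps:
$v{\left(B \right)} = - \frac{B}{5}$
$n = - \frac{72}{5}$ ($n = \left(- \frac{1}{5}\right) 72 = - \frac{72}{5} \approx -14.4$)
$\left(-31611 + 32780\right) \left(J{\left(165,54 \right)} + n\right) = \left(-31611 + 32780\right) \left(-187 - \frac{72}{5}\right) = 1169 \left(- \frac{1007}{5}\right) = - \frac{1177183}{5}$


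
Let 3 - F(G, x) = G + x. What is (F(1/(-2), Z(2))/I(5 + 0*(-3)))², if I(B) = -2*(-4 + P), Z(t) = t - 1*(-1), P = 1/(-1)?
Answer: 1/400 ≈ 0.0025000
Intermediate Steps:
P = -1
Z(t) = 1 + t (Z(t) = t + 1 = 1 + t)
F(G, x) = 3 - G - x (F(G, x) = 3 - (G + x) = 3 + (-G - x) = 3 - G - x)
I(B) = 10 (I(B) = -2*(-4 - 1) = -2*(-5) = 10)
(F(1/(-2), Z(2))/I(5 + 0*(-3)))² = ((3 - 1/(-2) - (1 + 2))/10)² = ((3 - 1*(-½) - 1*3)*(⅒))² = ((3 + ½ - 3)*(⅒))² = ((½)*(⅒))² = (1/20)² = 1/400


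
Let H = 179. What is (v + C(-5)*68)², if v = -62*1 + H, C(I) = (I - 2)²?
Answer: 11895601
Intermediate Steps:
C(I) = (-2 + I)²
v = 117 (v = -62*1 + 179 = -62 + 179 = 117)
(v + C(-5)*68)² = (117 + (-2 - 5)²*68)² = (117 + (-7)²*68)² = (117 + 49*68)² = (117 + 3332)² = 3449² = 11895601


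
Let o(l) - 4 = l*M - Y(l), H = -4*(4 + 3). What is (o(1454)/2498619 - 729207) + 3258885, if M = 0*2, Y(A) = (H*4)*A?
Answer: 2106900559178/832873 ≈ 2.5297e+6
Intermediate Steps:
H = -28 (H = -4*7 = -28)
Y(A) = -112*A (Y(A) = (-28*4)*A = -112*A)
M = 0
o(l) = 4 + 112*l (o(l) = 4 + (l*0 - (-112)*l) = 4 + (0 + 112*l) = 4 + 112*l)
(o(1454)/2498619 - 729207) + 3258885 = ((4 + 112*1454)/2498619 - 729207) + 3258885 = ((4 + 162848)*(1/2498619) - 729207) + 3258885 = (162852*(1/2498619) - 729207) + 3258885 = (54284/832873 - 729207) + 3258885 = -607336767427/832873 + 3258885 = 2106900559178/832873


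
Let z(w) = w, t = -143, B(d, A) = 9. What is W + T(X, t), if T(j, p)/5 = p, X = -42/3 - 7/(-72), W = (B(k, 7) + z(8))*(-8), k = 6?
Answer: -851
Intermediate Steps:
W = -136 (W = (9 + 8)*(-8) = 17*(-8) = -136)
X = -1001/72 (X = -42*⅓ - 7*(-1/72) = -14 + 7/72 = -1001/72 ≈ -13.903)
T(j, p) = 5*p
W + T(X, t) = -136 + 5*(-143) = -136 - 715 = -851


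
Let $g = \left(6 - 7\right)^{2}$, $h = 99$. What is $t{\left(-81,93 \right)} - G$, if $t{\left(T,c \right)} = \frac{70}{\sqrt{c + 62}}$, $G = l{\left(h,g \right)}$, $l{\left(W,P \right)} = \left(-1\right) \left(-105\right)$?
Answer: $-105 + \frac{14 \sqrt{155}}{31} \approx -99.377$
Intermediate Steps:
$g = 1$ ($g = \left(-1\right)^{2} = 1$)
$l{\left(W,P \right)} = 105$
$G = 105$
$t{\left(T,c \right)} = \frac{70}{\sqrt{62 + c}}$
$t{\left(-81,93 \right)} - G = \frac{70}{\sqrt{62 + 93}} - 105 = \frac{70}{\sqrt{155}} - 105 = 70 \frac{\sqrt{155}}{155} - 105 = \frac{14 \sqrt{155}}{31} - 105 = -105 + \frac{14 \sqrt{155}}{31}$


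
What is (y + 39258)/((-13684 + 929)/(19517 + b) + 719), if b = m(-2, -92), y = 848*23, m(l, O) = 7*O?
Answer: 554507613/6778466 ≈ 81.804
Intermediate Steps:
y = 19504
b = -644 (b = 7*(-92) = -644)
(y + 39258)/((-13684 + 929)/(19517 + b) + 719) = (19504 + 39258)/((-13684 + 929)/(19517 - 644) + 719) = 58762/(-12755/18873 + 719) = 58762/(13556932/18873) = 58762*(18873/13556932) = 554507613/6778466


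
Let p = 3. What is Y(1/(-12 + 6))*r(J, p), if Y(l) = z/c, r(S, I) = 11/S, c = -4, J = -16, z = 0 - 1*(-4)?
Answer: 11/16 ≈ 0.68750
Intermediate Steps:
z = 4 (z = 0 + 4 = 4)
Y(l) = -1 (Y(l) = 4/(-4) = 4*(-¼) = -1)
Y(1/(-12 + 6))*r(J, p) = -11/(-16) = -11*(-1)/16 = -1*(-11/16) = 11/16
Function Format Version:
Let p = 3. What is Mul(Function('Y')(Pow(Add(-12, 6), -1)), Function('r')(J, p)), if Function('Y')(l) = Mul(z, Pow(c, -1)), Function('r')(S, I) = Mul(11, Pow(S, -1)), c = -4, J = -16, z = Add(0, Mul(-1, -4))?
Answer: Rational(11, 16) ≈ 0.68750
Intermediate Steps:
z = 4 (z = Add(0, 4) = 4)
Function('Y')(l) = -1 (Function('Y')(l) = Mul(4, Pow(-4, -1)) = Mul(4, Rational(-1, 4)) = -1)
Mul(Function('Y')(Pow(Add(-12, 6), -1)), Function('r')(J, p)) = Mul(-1, Mul(11, Pow(-16, -1))) = Mul(-1, Mul(11, Rational(-1, 16))) = Mul(-1, Rational(-11, 16)) = Rational(11, 16)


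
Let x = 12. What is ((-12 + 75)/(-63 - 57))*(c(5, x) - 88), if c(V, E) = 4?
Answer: 441/10 ≈ 44.100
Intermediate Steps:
((-12 + 75)/(-63 - 57))*(c(5, x) - 88) = ((-12 + 75)/(-63 - 57))*(4 - 88) = (63/(-120))*(-84) = (63*(-1/120))*(-84) = -21/40*(-84) = 441/10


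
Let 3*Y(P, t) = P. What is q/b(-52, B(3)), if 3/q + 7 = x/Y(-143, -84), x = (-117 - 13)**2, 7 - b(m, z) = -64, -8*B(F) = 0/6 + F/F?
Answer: -33/282367 ≈ -0.00011687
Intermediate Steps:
B(F) = -1/8 (B(F) = -(0/6 + F/F)/8 = -(0*(1/6) + 1)/8 = -(0 + 1)/8 = -1/8*1 = -1/8)
b(m, z) = 71 (b(m, z) = 7 - 1*(-64) = 7 + 64 = 71)
x = 16900 (x = (-130)**2 = 16900)
Y(P, t) = P/3
q = -33/3977 (q = 3/(-7 + 16900/(((1/3)*(-143)))) = 3/(-7 + 16900/(-143/3)) = 3/(-7 + 16900*(-3/143)) = 3/(-7 - 3900/11) = 3/(-3977/11) = 3*(-11/3977) = -33/3977 ≈ -0.0082977)
q/b(-52, B(3)) = -33/3977/71 = -33/3977*1/71 = -33/282367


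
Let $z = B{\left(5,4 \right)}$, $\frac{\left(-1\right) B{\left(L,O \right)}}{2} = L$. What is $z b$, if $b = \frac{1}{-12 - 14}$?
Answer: $\frac{5}{13} \approx 0.38462$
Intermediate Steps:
$B{\left(L,O \right)} = - 2 L$
$z = -10$ ($z = \left(-2\right) 5 = -10$)
$b = - \frac{1}{26}$ ($b = \frac{1}{-26} = - \frac{1}{26} \approx -0.038462$)
$z b = \left(-10\right) \left(- \frac{1}{26}\right) = \frac{5}{13}$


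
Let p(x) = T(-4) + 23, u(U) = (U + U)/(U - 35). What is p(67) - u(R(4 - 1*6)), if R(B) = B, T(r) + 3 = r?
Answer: 588/37 ≈ 15.892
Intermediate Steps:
T(r) = -3 + r
u(U) = 2*U/(-35 + U) (u(U) = (2*U)/(-35 + U) = 2*U/(-35 + U))
p(x) = 16 (p(x) = (-3 - 4) + 23 = -7 + 23 = 16)
p(67) - u(R(4 - 1*6)) = 16 - 2*(4 - 1*6)/(-35 + (4 - 1*6)) = 16 - 2*(4 - 6)/(-35 + (4 - 6)) = 16 - 2*(-2)/(-35 - 2) = 16 - 2*(-2)/(-37) = 16 - 2*(-2)*(-1)/37 = 16 - 1*4/37 = 16 - 4/37 = 588/37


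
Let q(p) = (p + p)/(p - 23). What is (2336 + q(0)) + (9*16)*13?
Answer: 4208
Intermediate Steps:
q(p) = 2*p/(-23 + p) (q(p) = (2*p)/(-23 + p) = 2*p/(-23 + p))
(2336 + q(0)) + (9*16)*13 = (2336 + 2*0/(-23 + 0)) + (9*16)*13 = (2336 + 2*0/(-23)) + 144*13 = (2336 + 2*0*(-1/23)) + 1872 = (2336 + 0) + 1872 = 2336 + 1872 = 4208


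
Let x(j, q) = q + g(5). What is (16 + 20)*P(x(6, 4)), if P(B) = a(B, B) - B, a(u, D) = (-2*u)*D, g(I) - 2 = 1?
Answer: -3780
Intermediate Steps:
g(I) = 3 (g(I) = 2 + 1 = 3)
a(u, D) = -2*D*u
x(j, q) = 3 + q (x(j, q) = q + 3 = 3 + q)
P(B) = -B - 2*B² (P(B) = -2*B*B - B = -2*B² - B = -B - 2*B²)
(16 + 20)*P(x(6, 4)) = (16 + 20)*((3 + 4)*(-1 - 2*(3 + 4))) = 36*(7*(-1 - 2*7)) = 36*(7*(-1 - 14)) = 36*(7*(-15)) = 36*(-105) = -3780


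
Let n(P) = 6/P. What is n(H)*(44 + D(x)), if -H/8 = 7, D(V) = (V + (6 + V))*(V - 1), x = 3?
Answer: -51/7 ≈ -7.2857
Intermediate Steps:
D(V) = (-1 + V)*(6 + 2*V) (D(V) = (6 + 2*V)*(-1 + V) = (-1 + V)*(6 + 2*V))
H = -56 (H = -8*7 = -56)
n(H)*(44 + D(x)) = (6/(-56))*(44 + (-6 + 2*3**2 + 4*3)) = (6*(-1/56))*(44 + (-6 + 2*9 + 12)) = -3*(44 + (-6 + 18 + 12))/28 = -3*(44 + 24)/28 = -3/28*68 = -51/7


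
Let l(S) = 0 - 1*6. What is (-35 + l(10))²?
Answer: 1681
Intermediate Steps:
l(S) = -6 (l(S) = 0 - 6 = -6)
(-35 + l(10))² = (-35 - 6)² = (-41)² = 1681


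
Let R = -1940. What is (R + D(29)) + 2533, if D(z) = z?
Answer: 622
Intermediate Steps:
(R + D(29)) + 2533 = (-1940 + 29) + 2533 = -1911 + 2533 = 622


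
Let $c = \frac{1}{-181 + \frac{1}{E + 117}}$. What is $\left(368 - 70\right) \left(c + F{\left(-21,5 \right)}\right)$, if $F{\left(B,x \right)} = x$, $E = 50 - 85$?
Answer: $\frac{22088654}{14841} \approx 1488.4$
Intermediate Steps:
$E = -35$
$c = - \frac{82}{14841}$ ($c = \frac{1}{-181 + \frac{1}{-35 + 117}} = \frac{1}{-181 + \frac{1}{82}} = \frac{1}{- \frac{14841}{82}} = - \frac{82}{14841} \approx -0.0055252$)
$\left(368 - 70\right) \left(c + F{\left(-21,5 \right)}\right) = \left(368 - 70\right) \left(- \frac{82}{14841} + 5\right) = 298 \cdot \frac{74123}{14841} = \frac{22088654}{14841}$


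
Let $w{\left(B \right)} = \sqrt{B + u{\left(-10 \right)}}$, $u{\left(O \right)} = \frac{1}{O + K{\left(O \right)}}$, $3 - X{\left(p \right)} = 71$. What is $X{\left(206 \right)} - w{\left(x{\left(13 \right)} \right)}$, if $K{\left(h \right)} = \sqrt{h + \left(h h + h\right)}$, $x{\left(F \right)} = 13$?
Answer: $-68 - \frac{\sqrt{258 - 104 \sqrt{5}}}{2 \sqrt{5 - 2 \sqrt{5}}} \approx -71.472$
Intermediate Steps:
$K{\left(h \right)} = \sqrt{h^{2} + 2 h}$ ($K{\left(h \right)} = \sqrt{h + \left(h^{2} + h\right)} = \sqrt{h + \left(h + h^{2}\right)} = \sqrt{h^{2} + 2 h}$)
$X{\left(p \right)} = -68$ ($X{\left(p \right)} = 3 - 71 = -68$)
$u{\left(O \right)} = \frac{1}{O + \sqrt{O \left(2 + O\right)}}$
$w{\left(B \right)} = \sqrt{B + \frac{1}{-10 + 4 \sqrt{5}}}$ ($w{\left(B \right)} = \sqrt{B + \frac{1}{-10 + \sqrt{- 10 \left(2 - 10\right)}}} = \sqrt{B + \frac{1}{-10 + \sqrt{\left(-10\right) \left(-8\right)}}} = \sqrt{B + \frac{1}{-10 + \sqrt{80}}} = \sqrt{B + \frac{1}{-10 + 4 \sqrt{5}}}$)
$X{\left(206 \right)} - w{\left(x{\left(13 \right)} \right)} = -68 - \sqrt{13 - \frac{1}{10 - 4 \sqrt{5}}}$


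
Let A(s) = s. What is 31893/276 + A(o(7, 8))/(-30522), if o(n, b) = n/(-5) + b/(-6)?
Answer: 2433597251/21060180 ≈ 115.55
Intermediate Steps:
o(n, b) = -n/5 - b/6 (o(n, b) = n*(-⅕) + b*(-⅙) = -n/5 - b/6)
31893/276 + A(o(7, 8))/(-30522) = 31893/276 + (-⅕*7 - ⅙*8)/(-30522) = 31893*(1/276) + (-7/5 - 4/3)*(-1/30522) = 10631/92 - 41/15*(-1/30522) = 10631/92 + 41/457830 = 2433597251/21060180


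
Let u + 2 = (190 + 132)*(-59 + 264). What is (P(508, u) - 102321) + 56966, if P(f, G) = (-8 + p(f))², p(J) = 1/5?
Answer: -1132354/25 ≈ -45294.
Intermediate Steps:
u = 66008 (u = -2 + (190 + 132)*(-59 + 264) = -2 + 322*205 = -2 + 66010 = 66008)
p(J) = ⅕
P(f, G) = 1521/25 (P(f, G) = (-8 + ⅕)² = (-39/5)² = 1521/25)
(P(508, u) - 102321) + 56966 = (1521/25 - 102321) + 56966 = -2556504/25 + 56966 = -1132354/25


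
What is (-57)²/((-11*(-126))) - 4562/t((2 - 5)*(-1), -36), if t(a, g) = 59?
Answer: -681249/9086 ≈ -74.978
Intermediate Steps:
(-57)²/((-11*(-126))) - 4562/t((2 - 5)*(-1), -36) = (-57)²/((-11*(-126))) - 4562/59 = 3249/1386 - 4562*1/59 = 3249*(1/1386) - 4562/59 = 361/154 - 4562/59 = -681249/9086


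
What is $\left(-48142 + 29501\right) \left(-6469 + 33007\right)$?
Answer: $-494694858$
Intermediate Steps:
$\left(-48142 + 29501\right) \left(-6469 + 33007\right) = \left(-18641\right) 26538 = -494694858$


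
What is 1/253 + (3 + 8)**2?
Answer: 30614/253 ≈ 121.00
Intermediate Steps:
1/253 + (3 + 8)**2 = 1*(1/253) + 11**2 = 1/253 + 121 = 30614/253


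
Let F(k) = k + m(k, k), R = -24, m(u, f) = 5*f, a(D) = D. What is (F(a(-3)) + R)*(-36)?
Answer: 1512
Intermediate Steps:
F(k) = 6*k (F(k) = k + 5*k = 6*k)
(F(a(-3)) + R)*(-36) = (6*(-3) - 24)*(-36) = (-18 - 24)*(-36) = -42*(-36) = 1512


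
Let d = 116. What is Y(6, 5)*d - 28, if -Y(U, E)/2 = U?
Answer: -1420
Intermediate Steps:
Y(U, E) = -2*U
Y(6, 5)*d - 28 = -2*6*116 - 28 = -12*116 - 28 = -1392 - 28 = -1420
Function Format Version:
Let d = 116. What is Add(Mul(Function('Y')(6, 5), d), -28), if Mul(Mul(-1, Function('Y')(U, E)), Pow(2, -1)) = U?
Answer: -1420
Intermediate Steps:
Function('Y')(U, E) = Mul(-2, U)
Add(Mul(Function('Y')(6, 5), d), -28) = Add(Mul(Mul(-2, 6), 116), -28) = Add(Mul(-12, 116), -28) = Add(-1392, -28) = -1420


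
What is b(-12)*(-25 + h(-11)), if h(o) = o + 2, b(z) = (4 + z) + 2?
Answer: 204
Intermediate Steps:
b(z) = 6 + z
h(o) = 2 + o
b(-12)*(-25 + h(-11)) = (6 - 12)*(-25 + (2 - 11)) = -6*(-25 - 9) = -6*(-34) = 204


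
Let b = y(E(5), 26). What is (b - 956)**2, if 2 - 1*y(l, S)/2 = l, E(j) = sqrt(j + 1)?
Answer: 906328 + 3808*sqrt(6) ≈ 9.1566e+5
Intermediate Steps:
E(j) = sqrt(1 + j)
y(l, S) = 4 - 2*l
b = 4 - 2*sqrt(6) (b = 4 - 2*sqrt(1 + 5) = 4 - 2*sqrt(6) ≈ -0.89898)
(b - 956)**2 = ((4 - 2*sqrt(6)) - 956)**2 = (-952 - 2*sqrt(6))**2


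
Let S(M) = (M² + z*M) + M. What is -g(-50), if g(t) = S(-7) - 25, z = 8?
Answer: 39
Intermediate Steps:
S(M) = M² + 9*M (S(M) = (M² + 8*M) + M = M² + 9*M)
g(t) = -39 (g(t) = -7*(9 - 7) - 25 = -7*2 - 25 = -14 - 25 = -39)
-g(-50) = -1*(-39) = 39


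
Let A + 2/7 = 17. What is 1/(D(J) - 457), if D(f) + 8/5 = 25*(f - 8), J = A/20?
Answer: -140/89279 ≈ -0.0015681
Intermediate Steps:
A = 117/7 (A = -2/7 + 17 = 117/7 ≈ 16.714)
J = 117/140 (J = (117/7)/20 = (117/7)*(1/20) = 117/140 ≈ 0.83571)
D(f) = -1008/5 + 25*f (D(f) = -8/5 + 25*(f - 8) = -8/5 + 25*(-8 + f) = -8/5 + (-200 + 25*f) = -1008/5 + 25*f)
1/(D(J) - 457) = 1/((-1008/5 + 25*(117/140)) - 457) = 1/((-1008/5 + 585/28) - 457) = 1/(-25299/140 - 457) = 1/(-89279/140) = -140/89279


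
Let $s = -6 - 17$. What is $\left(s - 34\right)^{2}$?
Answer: $3249$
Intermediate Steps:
$s = -23$
$\left(s - 34\right)^{2} = \left(-23 - 34\right)^{2} = \left(-57\right)^{2} = 3249$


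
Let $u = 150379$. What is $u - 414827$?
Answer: $-264448$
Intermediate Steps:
$u - 414827 = 150379 - 414827 = -264448$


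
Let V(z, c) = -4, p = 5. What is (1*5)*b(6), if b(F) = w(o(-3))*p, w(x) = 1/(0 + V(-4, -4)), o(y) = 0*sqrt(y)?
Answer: -25/4 ≈ -6.2500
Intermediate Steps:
o(y) = 0
w(x) = -1/4 (w(x) = 1/(0 - 4) = 1/(-4) = -1/4)
b(F) = -5/4 (b(F) = -1/4*5 = -5/4)
(1*5)*b(6) = (1*5)*(-5/4) = 5*(-5/4) = -25/4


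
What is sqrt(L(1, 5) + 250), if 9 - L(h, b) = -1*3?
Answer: sqrt(262) ≈ 16.186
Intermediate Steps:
L(h, b) = 12 (L(h, b) = 9 - (-1)*3 = 9 - 1*(-3) = 9 + 3 = 12)
sqrt(L(1, 5) + 250) = sqrt(12 + 250) = sqrt(262)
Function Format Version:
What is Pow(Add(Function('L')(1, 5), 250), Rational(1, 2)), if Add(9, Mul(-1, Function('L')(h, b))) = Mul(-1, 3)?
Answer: Pow(262, Rational(1, 2)) ≈ 16.186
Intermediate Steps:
Function('L')(h, b) = 12 (Function('L')(h, b) = Add(9, Mul(-1, Mul(-1, 3))) = Add(9, Mul(-1, -3)) = Add(9, 3) = 12)
Pow(Add(Function('L')(1, 5), 250), Rational(1, 2)) = Pow(Add(12, 250), Rational(1, 2)) = Pow(262, Rational(1, 2))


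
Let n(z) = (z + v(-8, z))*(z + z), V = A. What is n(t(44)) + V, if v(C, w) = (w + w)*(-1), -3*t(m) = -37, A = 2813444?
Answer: 25318258/9 ≈ 2.8131e+6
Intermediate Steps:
V = 2813444
t(m) = 37/3 (t(m) = -1/3*(-37) = 37/3)
v(C, w) = -2*w (v(C, w) = (2*w)*(-1) = -2*w)
n(z) = -2*z**2 (n(z) = (z - 2*z)*(z + z) = (-z)*(2*z) = -2*z**2)
n(t(44)) + V = -2*(37/3)**2 + 2813444 = -2*1369/9 + 2813444 = -2738/9 + 2813444 = 25318258/9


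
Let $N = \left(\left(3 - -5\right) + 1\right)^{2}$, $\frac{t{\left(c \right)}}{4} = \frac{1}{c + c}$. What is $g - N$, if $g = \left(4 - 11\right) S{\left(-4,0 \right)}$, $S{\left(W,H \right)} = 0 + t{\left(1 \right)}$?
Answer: $-95$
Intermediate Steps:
$t{\left(c \right)} = \frac{2}{c}$ ($t{\left(c \right)} = \frac{4}{c + c} = \frac{4}{2 c} = 4 \frac{1}{2 c} = \frac{2}{c}$)
$S{\left(W,H \right)} = 2$ ($S{\left(W,H \right)} = 0 + \frac{2}{1} = 0 + 2 \cdot 1 = 0 + 2 = 2$)
$g = -14$ ($g = \left(4 - 11\right) 2 = \left(-7\right) 2 = -14$)
$N = 81$ ($N = \left(\left(3 + 5\right) + 1\right)^{2} = \left(8 + 1\right)^{2} = 9^{2} = 81$)
$g - N = -14 - 81 = -95$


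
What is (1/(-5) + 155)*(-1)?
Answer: -774/5 ≈ -154.80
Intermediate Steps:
(1/(-5) + 155)*(-1) = (-⅕ + 155)*(-1) = (774/5)*(-1) = -774/5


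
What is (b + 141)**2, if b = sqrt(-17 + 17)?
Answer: 19881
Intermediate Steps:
b = 0 (b = sqrt(0) = 0)
(b + 141)**2 = (0 + 141)**2 = 141**2 = 19881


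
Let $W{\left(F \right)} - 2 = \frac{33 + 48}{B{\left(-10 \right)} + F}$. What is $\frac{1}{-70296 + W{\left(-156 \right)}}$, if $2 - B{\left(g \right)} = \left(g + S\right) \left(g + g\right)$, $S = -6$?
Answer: $- \frac{158}{11106479} \approx -1.4226 \cdot 10^{-5}$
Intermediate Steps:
$B{\left(g \right)} = 2 - 2 g \left(-6 + g\right)$ ($B{\left(g \right)} = 2 - \left(g - 6\right) \left(g + g\right) = 2 - \left(-6 + g\right) 2 g = 2 - 2 g \left(-6 + g\right)$)
$W{\left(F \right)} = 2 + \frac{81}{-318 + F}$ ($W{\left(F \right)} = 2 + \frac{33 + 48}{\left(2 - 2 \left(-10\right)^{2} + 12 \left(-10\right)\right) + F} = 2 + \frac{81}{\left(2 - 200 - 120\right) + F} = 2 + \frac{81}{-318 + F}$)
$\frac{1}{-70296 + W{\left(-156 \right)}} = \frac{1}{-70296 + \frac{-555 + 2 \left(-156\right)}{-318 - 156}} = \frac{1}{-70296 + \frac{-555 - 312}{-474}} = \frac{1}{-70296 - - \frac{289}{158}} = \frac{1}{-70296 + \frac{289}{158}} = \frac{1}{- \frac{11106479}{158}} = - \frac{158}{11106479}$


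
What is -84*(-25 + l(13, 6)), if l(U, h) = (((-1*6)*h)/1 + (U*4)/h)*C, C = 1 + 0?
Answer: 4396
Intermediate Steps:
C = 1
l(U, h) = -6*h + 4*U/h (l(U, h) = (((-1*6)*h)/1 + (U*4)/h)*1 = (-6*h*1 + (4*U)/h)*1 = (-6*h + 4*U/h)*1 = -6*h + 4*U/h)
-84*(-25 + l(13, 6)) = -84*(-25 + (-6*6 + 4*13/6)) = -84*(-25 + (-36 + 4*13*(⅙))) = -84*(-25 + (-36 + 26/3)) = -84*(-25 - 82/3) = -84*(-157/3) = 4396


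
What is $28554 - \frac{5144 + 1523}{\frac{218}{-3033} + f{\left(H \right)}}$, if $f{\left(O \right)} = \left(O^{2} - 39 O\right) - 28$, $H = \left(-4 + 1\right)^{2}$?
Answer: $\frac{25834521819}{904052} \approx 28576.0$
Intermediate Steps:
$H = 9$ ($H = \left(-3\right)^{2} = 9$)
$f{\left(O \right)} = -28 + O^{2} - 39 O$
$28554 - \frac{5144 + 1523}{\frac{218}{-3033} + f{\left(H \right)}} = 28554 - \frac{5144 + 1523}{\frac{218}{-3033} - \left(379 - 81\right)} = 28554 - \frac{6667}{218 \left(- \frac{1}{3033}\right) - 298} = 28554 - \frac{6667}{- \frac{218}{3033} - 298} = 28554 - \frac{6667}{- \frac{904052}{3033}} = 28554 - 6667 \left(- \frac{3033}{904052}\right) = 28554 - - \frac{20221011}{904052} = 28554 + \frac{20221011}{904052} = \frac{25834521819}{904052}$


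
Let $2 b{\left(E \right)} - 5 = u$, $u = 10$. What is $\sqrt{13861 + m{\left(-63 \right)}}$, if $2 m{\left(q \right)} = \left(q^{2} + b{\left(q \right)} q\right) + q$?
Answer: $\frac{\sqrt{62311}}{2} \approx 124.81$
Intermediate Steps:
$b{\left(E \right)} = \frac{15}{2}$ ($b{\left(E \right)} = \frac{5}{2} + \frac{1}{2} \cdot 10 = \frac{5}{2} + 5 = \frac{15}{2}$)
$m{\left(q \right)} = \frac{q^{2}}{2} + \frac{17 q}{4}$ ($m{\left(q \right)} = \frac{\left(q^{2} + \frac{15 q}{2}\right) + q}{2} = \frac{q^{2} + \frac{17 q}{2}}{2} = \frac{q^{2}}{2} + \frac{17 q}{4}$)
$\sqrt{13861 + m{\left(-63 \right)}} = \sqrt{13861 + \frac{1}{4} \left(-63\right) \left(17 + 2 \left(-63\right)\right)} = \sqrt{13861 + \frac{1}{4} \left(-63\right) \left(17 - 126\right)} = \sqrt{13861 + \frac{1}{4} \left(-63\right) \left(-109\right)} = \sqrt{13861 + \frac{6867}{4}} = \sqrt{\frac{62311}{4}} = \frac{\sqrt{62311}}{2}$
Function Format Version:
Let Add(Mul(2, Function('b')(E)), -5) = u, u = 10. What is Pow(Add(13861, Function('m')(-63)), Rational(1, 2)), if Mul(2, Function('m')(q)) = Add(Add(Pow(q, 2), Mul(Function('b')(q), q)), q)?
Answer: Mul(Rational(1, 2), Pow(62311, Rational(1, 2))) ≈ 124.81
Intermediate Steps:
Function('b')(E) = Rational(15, 2) (Function('b')(E) = Add(Rational(5, 2), Mul(Rational(1, 2), 10)) = Add(Rational(5, 2), 5) = Rational(15, 2))
Function('m')(q) = Add(Mul(Rational(1, 2), Pow(q, 2)), Mul(Rational(17, 4), q)) (Function('m')(q) = Mul(Rational(1, 2), Add(Add(Pow(q, 2), Mul(Rational(15, 2), q)), q)) = Mul(Rational(1, 2), Add(Pow(q, 2), Mul(Rational(17, 2), q))) = Add(Mul(Rational(1, 2), Pow(q, 2)), Mul(Rational(17, 4), q)))
Pow(Add(13861, Function('m')(-63)), Rational(1, 2)) = Pow(Add(13861, Mul(Rational(1, 4), -63, Add(17, Mul(2, -63)))), Rational(1, 2)) = Pow(Add(13861, Mul(Rational(1, 4), -63, Add(17, -126))), Rational(1, 2)) = Pow(Add(13861, Mul(Rational(1, 4), -63, -109)), Rational(1, 2)) = Pow(Add(13861, Rational(6867, 4)), Rational(1, 2)) = Pow(Rational(62311, 4), Rational(1, 2)) = Mul(Rational(1, 2), Pow(62311, Rational(1, 2)))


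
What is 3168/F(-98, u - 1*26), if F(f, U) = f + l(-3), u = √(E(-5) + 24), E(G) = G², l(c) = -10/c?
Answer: -2376/71 ≈ -33.465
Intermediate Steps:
u = 7 (u = √((-5)² + 24) = √(25 + 24) = √49 = 7)
F(f, U) = 10/3 + f (F(f, U) = f - 10/(-3) = f - 10*(-⅓) = f + 10/3 = 10/3 + f)
3168/F(-98, u - 1*26) = 3168/(10/3 - 98) = 3168/(-284/3) = 3168*(-3/284) = -2376/71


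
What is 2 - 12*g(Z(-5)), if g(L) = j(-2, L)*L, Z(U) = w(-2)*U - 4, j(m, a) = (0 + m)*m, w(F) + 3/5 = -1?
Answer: -190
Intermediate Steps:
w(F) = -8/5 (w(F) = -⅗ - 1 = -8/5)
j(m, a) = m² (j(m, a) = m*m = m²)
Z(U) = -4 - 8*U/5 (Z(U) = -8*U/5 - 4 = -4 - 8*U/5)
g(L) = 4*L (g(L) = (-2)²*L = 4*L)
2 - 12*g(Z(-5)) = 2 - 48*(-4 - 8/5*(-5)) = 2 - 48*(-4 + 8) = 2 - 48*4 = 2 - 12*16 = 2 - 192 = -190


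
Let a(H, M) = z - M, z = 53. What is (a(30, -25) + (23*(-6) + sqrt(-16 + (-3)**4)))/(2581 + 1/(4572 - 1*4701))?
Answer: -1935/83237 + 129*sqrt(65)/332948 ≈ -0.020123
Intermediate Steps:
a(H, M) = 53 - M
(a(30, -25) + (23*(-6) + sqrt(-16 + (-3)**4)))/(2581 + 1/(4572 - 1*4701)) = ((53 - 1*(-25)) + (23*(-6) + sqrt(-16 + (-3)**4)))/(2581 + 1/(4572 - 1*4701)) = ((53 + 25) + (-138 + sqrt(-16 + 81)))/(2581 + 1/(4572 - 4701)) = (78 + (-138 + sqrt(65)))/(2581 + 1/(-129)) = (-60 + sqrt(65))/(2581 - 1/129) = (-60 + sqrt(65))/(332948/129) = (-60 + sqrt(65))*(129/332948) = -1935/83237 + 129*sqrt(65)/332948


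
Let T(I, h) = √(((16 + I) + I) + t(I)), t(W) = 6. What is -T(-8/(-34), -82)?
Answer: -√6494/17 ≈ -4.7403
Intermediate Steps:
T(I, h) = √(22 + 2*I) (T(I, h) = √(((16 + I) + I) + 6) = √((16 + 2*I) + 6) = √(22 + 2*I))
-T(-8/(-34), -82) = -√(22 + 2*(-8/(-34))) = -√(22 + 2*(-8*(-1/34))) = -√(22 + 2*(4/17)) = -√(22 + 8/17) = -√(382/17) = -√6494/17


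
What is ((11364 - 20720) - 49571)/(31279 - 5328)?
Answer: -58927/25951 ≈ -2.2707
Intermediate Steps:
((11364 - 20720) - 49571)/(31279 - 5328) = (-9356 - 49571)/25951 = -58927*1/25951 = -58927/25951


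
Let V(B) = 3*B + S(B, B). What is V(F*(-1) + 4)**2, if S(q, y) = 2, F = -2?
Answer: 400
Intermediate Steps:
V(B) = 2 + 3*B (V(B) = 3*B + 2 = 2 + 3*B)
V(F*(-1) + 4)**2 = (2 + 3*(-2*(-1) + 4))**2 = (2 + 3*(2 + 4))**2 = (2 + 3*6)**2 = (2 + 18)**2 = 20**2 = 400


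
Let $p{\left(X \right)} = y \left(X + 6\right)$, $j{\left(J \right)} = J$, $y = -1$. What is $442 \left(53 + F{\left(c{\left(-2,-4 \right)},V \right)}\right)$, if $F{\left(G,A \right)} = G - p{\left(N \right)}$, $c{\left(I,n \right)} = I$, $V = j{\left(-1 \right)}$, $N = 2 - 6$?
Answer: $23426$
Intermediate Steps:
$N = -4$ ($N = 2 - 6 = -4$)
$p{\left(X \right)} = -6 - X$ ($p{\left(X \right)} = - (X + 6) = - (6 + X) = -6 - X$)
$V = -1$
$F{\left(G,A \right)} = 2 + G$ ($F{\left(G,A \right)} = G - \left(-6 - -4\right) = G - \left(-6 + 4\right) = G - -2 = G + 2 = 2 + G$)
$442 \left(53 + F{\left(c{\left(-2,-4 \right)},V \right)}\right) = 442 \left(53 + \left(2 - 2\right)\right) = 442 \left(53 + 0\right) = 442 \cdot 53 = 23426$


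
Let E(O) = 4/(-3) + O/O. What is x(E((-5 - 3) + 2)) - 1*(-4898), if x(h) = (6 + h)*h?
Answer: 44065/9 ≈ 4896.1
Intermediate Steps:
E(O) = -⅓ (E(O) = 4*(-⅓) + 1 = -4/3 + 1 = -⅓)
x(h) = h*(6 + h)
x(E((-5 - 3) + 2)) - 1*(-4898) = -(6 - ⅓)/3 - 1*(-4898) = -⅓*17/3 + 4898 = -17/9 + 4898 = 44065/9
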